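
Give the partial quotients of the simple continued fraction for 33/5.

Run the Euclidean algorithm on 33 and 5; the successive quotients are the partial quotients a_0, a_1, ... (each step inverts the fractional part left over by the previous one):
  33 = 6*5 + 3, so a_0 = 6.
  5 = 1*3 + 2, so a_1 = 1.
  3 = 1*2 + 1, so a_2 = 1.
  2 = 2*1 + 0, so a_3 = 2.
The remainder reaches 0 after 4 divisions, so the expansion has 4 partial quotients, read off in order.

[6; 1, 1, 2]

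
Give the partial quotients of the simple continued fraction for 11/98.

Run the Euclidean algorithm on 11 and 98; the successive quotients are the partial quotients a_0, a_1, ... (each step inverts the fractional part left over by the previous one):
  11 = 0*98 + 11, so a_0 = 0.
  98 = 8*11 + 10, so a_1 = 8.
  11 = 1*10 + 1, so a_2 = 1.
  10 = 10*1 + 0, so a_3 = 10.
The remainder reaches 0 after 4 divisions, so the expansion has 4 partial quotients, read off in order.

[0; 8, 1, 10]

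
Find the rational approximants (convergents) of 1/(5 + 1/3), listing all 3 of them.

Using the convergent recurrence p_i = a_i*p_{i-1} + p_{i-2}, q_i = a_i*q_{i-1} + q_{i-2} with p_{-2}=0, p_{-1}=1, q_{-2}=1, q_{-1}=0:
  i=0: a_0=0, p_0 = 0*1 + 0 = 0, q_0 = 0*0 + 1 = 1.
  i=1: a_1=5, p_1 = 5*0 + 1 = 1, q_1 = 5*1 + 0 = 5.
  i=2: a_2=3, p_2 = 3*1 + 0 = 3, q_2 = 3*5 + 1 = 16.

0/1, 1/5, 3/16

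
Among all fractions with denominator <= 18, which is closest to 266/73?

51/14

Expand x = 266/73 as a continued fraction with the Euclidean algorithm:
  266 = 3*73 + 47, so a_0 = 3.
  73 = 1*47 + 26, so a_1 = 1.
  47 = 1*26 + 21, so a_2 = 1.
  26 = 1*21 + 5, so a_3 = 1.
  21 = 4*5 + 1, so a_4 = 4.
  5 = 5*1 + 0, so a_5 = 5.
so x = [3; 1, 1, 1, 4, 5].
Convergents (p_i = a_i*p_{i-1} + p_{i-2}, q_i = a_i*q_{i-1} + q_{i-2} with p_{-2}=0, p_{-1}=1, q_{-2}=1, q_{-1}=0), until the denominator exceeds 18:
  i=0: a_0=3, p_0 = 3*1 + 0 = 3, q_0 = 3*0 + 1 = 1.
  i=1: a_1=1, p_1 = 1*3 + 1 = 4, q_1 = 1*1 + 0 = 1.
  i=2: a_2=1, p_2 = 1*4 + 3 = 7, q_2 = 1*1 + 1 = 2.
  i=3: a_3=1, p_3 = 1*7 + 4 = 11, q_3 = 1*2 + 1 = 3.
  i=4: a_4=4, p_4 = 4*11 + 7 = 51, q_4 = 4*3 + 2 = 14.
  i=5: a_5=5, p_5 = 5*51 + 11 = 266, q_5 = 5*14 + 3 = 73.
q_5 = 73 > 18, so the last convergent with denominator <= 18 is p_4/q_4 = 51/14.
The closest fraction with denominator <= 18 is either p_4/q_4 or the intermediate fraction (k*p_4 + p_3)/(k*q_4 + q_3) with the largest k >= 1 whose denominator stays <= 18; these approach x as k grows, and every other convergent or intermediate fraction in range is farther away.
Largest k: floor((18 - q_3)/q_4) = floor((18 - 3)/14) = 1.
That gives (1*51 + 11)/(1*14 + 3) = 62/17.
Compare the errors: |x - 51/14| = |266*14 - 51*73|/(73*14) = 1/1022, and |x - 62/17| = |266*17 - 62*73|/(73*17) = 4/1241.
Cross-multiplying, 1*1241 = 1241 < 4088 = 4*1022, so 1/1022 is smaller: the convergent 51/14 is closer to x than 62/17.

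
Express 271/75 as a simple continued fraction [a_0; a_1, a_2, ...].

Run the Euclidean algorithm on 271 and 75; the successive quotients are the partial quotients a_0, a_1, ... (each step inverts the fractional part left over by the previous one):
  271 = 3*75 + 46, so a_0 = 3.
  75 = 1*46 + 29, so a_1 = 1.
  46 = 1*29 + 17, so a_2 = 1.
  29 = 1*17 + 12, so a_3 = 1.
  17 = 1*12 + 5, so a_4 = 1.
  12 = 2*5 + 2, so a_5 = 2.
  5 = 2*2 + 1, so a_6 = 2.
  2 = 2*1 + 0, so a_7 = 2.
The remainder reaches 0 after 8 divisions, so the expansion has 8 partial quotients, read off in order.

[3; 1, 1, 1, 1, 2, 2, 2]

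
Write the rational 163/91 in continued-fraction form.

Run the Euclidean algorithm on 163 and 91; the successive quotients are the partial quotients a_0, a_1, ... (each step inverts the fractional part left over by the previous one):
  163 = 1*91 + 72, so a_0 = 1.
  91 = 1*72 + 19, so a_1 = 1.
  72 = 3*19 + 15, so a_2 = 3.
  19 = 1*15 + 4, so a_3 = 1.
  15 = 3*4 + 3, so a_4 = 3.
  4 = 1*3 + 1, so a_5 = 1.
  3 = 3*1 + 0, so a_6 = 3.
The remainder reaches 0 after 7 divisions, so the expansion has 7 partial quotients, read off in order.

[1; 1, 3, 1, 3, 1, 3]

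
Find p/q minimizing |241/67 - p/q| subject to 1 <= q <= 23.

Expand x = 241/67 as a continued fraction with the Euclidean algorithm:
  241 = 3*67 + 40, so a_0 = 3.
  67 = 1*40 + 27, so a_1 = 1.
  40 = 1*27 + 13, so a_2 = 1.
  27 = 2*13 + 1, so a_3 = 2.
  13 = 13*1 + 0, so a_4 = 13.
so x = [3; 1, 1, 2, 13].
Convergents (p_i = a_i*p_{i-1} + p_{i-2}, q_i = a_i*q_{i-1} + q_{i-2} with p_{-2}=0, p_{-1}=1, q_{-2}=1, q_{-1}=0), until the denominator exceeds 23:
  i=0: a_0=3, p_0 = 3*1 + 0 = 3, q_0 = 3*0 + 1 = 1.
  i=1: a_1=1, p_1 = 1*3 + 1 = 4, q_1 = 1*1 + 0 = 1.
  i=2: a_2=1, p_2 = 1*4 + 3 = 7, q_2 = 1*1 + 1 = 2.
  i=3: a_3=2, p_3 = 2*7 + 4 = 18, q_3 = 2*2 + 1 = 5.
  i=4: a_4=13, p_4 = 13*18 + 7 = 241, q_4 = 13*5 + 2 = 67.
q_4 = 67 > 23, so the last convergent with denominator <= 23 is p_3/q_3 = 18/5.
The closest fraction with denominator <= 23 is either p_3/q_3 or the intermediate fraction (k*p_3 + p_2)/(k*q_3 + q_2) with the largest k >= 1 whose denominator stays <= 23; these approach x as k grows, and every other convergent or intermediate fraction in range is farther away.
Largest k: floor((23 - q_2)/q_3) = floor((23 - 2)/5) = 4.
That gives (4*18 + 7)/(4*5 + 2) = 79/22.
Compare the errors: |x - 18/5| = |241*5 - 18*67|/(67*5) = 1/335, and |x - 79/22| = |241*22 - 79*67|/(67*22) = 9/1474.
Cross-multiplying, 1*1474 = 1474 < 3015 = 9*335, so 1/335 is smaller: the convergent 18/5 is closer to x than 79/22.

18/5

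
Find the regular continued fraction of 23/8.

Run the Euclidean algorithm on 23 and 8; the successive quotients are the partial quotients a_0, a_1, ... (each step inverts the fractional part left over by the previous one):
  23 = 2*8 + 7, so a_0 = 2.
  8 = 1*7 + 1, so a_1 = 1.
  7 = 7*1 + 0, so a_2 = 7.
The remainder reaches 0 after 3 divisions, so the expansion has 3 partial quotients, read off in order.

[2; 1, 7]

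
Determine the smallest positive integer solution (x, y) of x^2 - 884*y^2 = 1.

First expand sqrt(884) as a continued fraction. With x_i = (sqrt(884) + m_i)/d_i and (m_0, d_0) = (0, 1): a_0 = floor(sqrt(884)) = 29, since 29^2 = 841 <= 884 < 900 = 30^2.
Iterate m_{i+1} = d_i*a_i - m_i, d_{i+1} = (884 - m_{i+1}^2)/d_i, a_{i+1} = floor((a_0 + m_{i+1})/d_{i+1}):
  m_1 = 1*29 - 0 = 29, d_1 = (884 - 29^2)/1 = 43/1 = 43, a_1 = floor((29 + 29)/43) = 1.
  m_2 = 43*1 - 29 = 14, d_2 = (884 - 14^2)/43 = 688/43 = 16, a_2 = floor((29 + 14)/16) = 2.
  m_3 = 16*2 - 14 = 18, d_3 = (884 - 18^2)/16 = 560/16 = 35, a_3 = floor((29 + 18)/35) = 1.
  m_4 = 35*1 - 18 = 17, d_4 = (884 - 17^2)/35 = 595/35 = 17, a_4 = floor((29 + 17)/17) = 2.
  m_5 = 17*2 - 17 = 17, d_5 = (884 - 17^2)/17 = 595/17 = 35, a_5 = floor((29 + 17)/35) = 1.
  m_6 = 35*1 - 17 = 18, d_6 = (884 - 18^2)/35 = 560/35 = 16, a_6 = floor((29 + 18)/16) = 2.
  m_7 = 16*2 - 18 = 14, d_7 = (884 - 14^2)/16 = 688/16 = 43, a_7 = floor((29 + 14)/43) = 1.
  m_8 = 43*1 - 14 = 29, d_8 = (884 - 29^2)/43 = 43/43 = 1, a_8 = floor((29 + 29)/1) = 58.
  m_9 = 1*58 - 29 = 29, d_9 = (884 - 29^2)/1 = 43/1 = 43: (m_9, d_9) = (m_1, d_1) = (29, 43), so from here the quotients repeat a_1, ..., a_8; the period length is 8.
So sqrt(884) = [29; (1, 2, 1, 2, 1, 2, 1, 58)] with period length k = 8.
k is even, so the fundamental solution of x^2 - 884y^2 = 1 is (p_{k-1}, q_{k-1}) = (p_7, q_7); compute convergents through index 7.
Convergents (p_i = a_i*p_{i-1} + p_{i-2}, q_i = a_i*q_{i-1} + q_{i-2} with p_{-2}=0, p_{-1}=1, q_{-2}=1, q_{-1}=0):
  i=0: a_0=29, p_0 = 29*1 + 0 = 29, q_0 = 29*0 + 1 = 1.
  i=1: a_1=1, p_1 = 1*29 + 1 = 30, q_1 = 1*1 + 0 = 1.
  i=2: a_2=2, p_2 = 2*30 + 29 = 89, q_2 = 2*1 + 1 = 3.
  i=3: a_3=1, p_3 = 1*89 + 30 = 119, q_3 = 1*3 + 1 = 4.
  i=4: a_4=2, p_4 = 2*119 + 89 = 327, q_4 = 2*4 + 3 = 11.
  i=5: a_5=1, p_5 = 1*327 + 119 = 446, q_5 = 1*11 + 4 = 15.
  i=6: a_6=2, p_6 = 2*446 + 327 = 1219, q_6 = 2*15 + 11 = 41.
  i=7: a_7=1, p_7 = 1*1219 + 446 = 1665, q_7 = 1*41 + 15 = 56.
Check: 1665^2 - 884*56^2 = 2772225 - 2772224 = 1, so (x, y) = (1665, 56) solves the equation, and by the theorem it is the least positive solution.

(x, y) = (1665, 56)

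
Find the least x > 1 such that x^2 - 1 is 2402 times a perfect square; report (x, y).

First expand sqrt(2402) as a continued fraction. With x_i = (sqrt(2402) + m_i)/d_i and (m_0, d_0) = (0, 1): a_0 = floor(sqrt(2402)) = 49, since 49^2 = 2401 <= 2402 < 2500 = 50^2.
Iterate m_{i+1} = d_i*a_i - m_i, d_{i+1} = (2402 - m_{i+1}^2)/d_i, a_{i+1} = floor((a_0 + m_{i+1})/d_{i+1}):
  m_1 = 1*49 - 0 = 49, d_1 = (2402 - 49^2)/1 = 1/1 = 1, a_1 = floor((49 + 49)/1) = 98.
  m_2 = 1*98 - 49 = 49, d_2 = (2402 - 49^2)/1 = 1/1 = 1: (m_2, d_2) = (m_1, d_1) = (49, 1), so from here the quotient a_1 repeats; the period length is 1.
So sqrt(2402) = [49; (98)] with period length k = 1.
k is odd, so (p_{k-1}, q_{k-1}) only solves x^2 - 2402y^2 = -1 and the fundamental solution of x^2 - 2402y^2 = 1 is (p_{2k-1}, q_{2k-1}) = (p_1, q_1); compute convergents through index 1, running through the period twice.
Convergents (p_i = a_i*p_{i-1} + p_{i-2}, q_i = a_i*q_{i-1} + q_{i-2} with p_{-2}=0, p_{-1}=1, q_{-2}=1, q_{-1}=0):
  i=0: a_0=49, p_0 = 49*1 + 0 = 49, q_0 = 49*0 + 1 = 1.
  i=1: a_1=98, p_1 = 98*49 + 1 = 4803, q_1 = 98*1 + 0 = 98.
Indeed p_0^2 - 2402*q_0^2 = 2401 - 2402 = -1, not +1.
Check: 4803^2 - 2402*98^2 = 23068809 - 23068808 = 1, so (x, y) = (4803, 98) solves the equation, and by the theorem it is the least positive solution.

(x, y) = (4803, 98)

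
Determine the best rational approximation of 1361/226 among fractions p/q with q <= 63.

271/45

Expand x = 1361/226 as a continued fraction with the Euclidean algorithm:
  1361 = 6*226 + 5, so a_0 = 6.
  226 = 45*5 + 1, so a_1 = 45.
  5 = 5*1 + 0, so a_2 = 5.
so x = [6; 45, 5].
Convergents (p_i = a_i*p_{i-1} + p_{i-2}, q_i = a_i*q_{i-1} + q_{i-2} with p_{-2}=0, p_{-1}=1, q_{-2}=1, q_{-1}=0), until the denominator exceeds 63:
  i=0: a_0=6, p_0 = 6*1 + 0 = 6, q_0 = 6*0 + 1 = 1.
  i=1: a_1=45, p_1 = 45*6 + 1 = 271, q_1 = 45*1 + 0 = 45.
  i=2: a_2=5, p_2 = 5*271 + 6 = 1361, q_2 = 5*45 + 1 = 226.
q_2 = 226 > 63, so the last convergent with denominator <= 63 is p_1/q_1 = 271/45.
The closest fraction with denominator <= 63 is either p_1/q_1 or the intermediate fraction (k*p_1 + p_0)/(k*q_1 + q_0) with the largest k >= 1 whose denominator stays <= 63; these approach x as k grows, and every other convergent or intermediate fraction in range is farther away.
Largest k: floor((63 - q_0)/q_1) = floor((63 - 1)/45) = 1.
That gives (1*271 + 6)/(1*45 + 1) = 277/46.
Compare the errors: |x - 271/45| = |1361*45 - 271*226|/(226*45) = 1/10170, and |x - 277/46| = |1361*46 - 277*226|/(226*46) = 4/10396.
Cross-multiplying, 1*10396 = 10396 < 40680 = 4*10170, so 1/10170 is smaller: the convergent 271/45 is closer to x than 277/46.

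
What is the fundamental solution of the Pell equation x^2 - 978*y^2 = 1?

First expand sqrt(978) as a continued fraction. With x_i = (sqrt(978) + m_i)/d_i and (m_0, d_0) = (0, 1): a_0 = floor(sqrt(978)) = 31, since 31^2 = 961 <= 978 < 1024 = 32^2.
Iterate m_{i+1} = d_i*a_i - m_i, d_{i+1} = (978 - m_{i+1}^2)/d_i, a_{i+1} = floor((a_0 + m_{i+1})/d_{i+1}):
  m_1 = 1*31 - 0 = 31, d_1 = (978 - 31^2)/1 = 17/1 = 17, a_1 = floor((31 + 31)/17) = 3.
  m_2 = 17*3 - 31 = 20, d_2 = (978 - 20^2)/17 = 578/17 = 34, a_2 = floor((31 + 20)/34) = 1.
  m_3 = 34*1 - 20 = 14, d_3 = (978 - 14^2)/34 = 782/34 = 23, a_3 = floor((31 + 14)/23) = 1.
  m_4 = 23*1 - 14 = 9, d_4 = (978 - 9^2)/23 = 897/23 = 39, a_4 = floor((31 + 9)/39) = 1.
  m_5 = 39*1 - 9 = 30, d_5 = (978 - 30^2)/39 = 78/39 = 2, a_5 = floor((31 + 30)/2) = 30.
  m_6 = 2*30 - 30 = 30, d_6 = (978 - 30^2)/2 = 78/2 = 39, a_6 = floor((31 + 30)/39) = 1.
  m_7 = 39*1 - 30 = 9, d_7 = (978 - 9^2)/39 = 897/39 = 23, a_7 = floor((31 + 9)/23) = 1.
  m_8 = 23*1 - 9 = 14, d_8 = (978 - 14^2)/23 = 782/23 = 34, a_8 = floor((31 + 14)/34) = 1.
  m_9 = 34*1 - 14 = 20, d_9 = (978 - 20^2)/34 = 578/34 = 17, a_9 = floor((31 + 20)/17) = 3.
  m_10 = 17*3 - 20 = 31, d_10 = (978 - 31^2)/17 = 17/17 = 1, a_10 = floor((31 + 31)/1) = 62.
  m_11 = 1*62 - 31 = 31, d_11 = (978 - 31^2)/1 = 17/1 = 17: (m_11, d_11) = (m_1, d_1) = (31, 17), so from here the quotients repeat a_1, ..., a_10; the period length is 10.
So sqrt(978) = [31; (3, 1, 1, 1, 30, 1, 1, 1, 3, 62)] with period length k = 10.
k is even, so the fundamental solution of x^2 - 978y^2 = 1 is (p_{k-1}, q_{k-1}) = (p_9, q_9); compute convergents through index 9.
Convergents (p_i = a_i*p_{i-1} + p_{i-2}, q_i = a_i*q_{i-1} + q_{i-2} with p_{-2}=0, p_{-1}=1, q_{-2}=1, q_{-1}=0):
  i=0: a_0=31, p_0 = 31*1 + 0 = 31, q_0 = 31*0 + 1 = 1.
  i=1: a_1=3, p_1 = 3*31 + 1 = 94, q_1 = 3*1 + 0 = 3.
  i=2: a_2=1, p_2 = 1*94 + 31 = 125, q_2 = 1*3 + 1 = 4.
  i=3: a_3=1, p_3 = 1*125 + 94 = 219, q_3 = 1*4 + 3 = 7.
  i=4: a_4=1, p_4 = 1*219 + 125 = 344, q_4 = 1*7 + 4 = 11.
  i=5: a_5=30, p_5 = 30*344 + 219 = 10539, q_5 = 30*11 + 7 = 337.
  i=6: a_6=1, p_6 = 1*10539 + 344 = 10883, q_6 = 1*337 + 11 = 348.
  i=7: a_7=1, p_7 = 1*10883 + 10539 = 21422, q_7 = 1*348 + 337 = 685.
  i=8: a_8=1, p_8 = 1*21422 + 10883 = 32305, q_8 = 1*685 + 348 = 1033.
  i=9: a_9=3, p_9 = 3*32305 + 21422 = 118337, q_9 = 3*1033 + 685 = 3784.
Check: 118337^2 - 978*3784^2 = 14003645569 - 14003645568 = 1, so (x, y) = (118337, 3784) solves the equation, and by the theorem it is the least positive solution.

(x, y) = (118337, 3784)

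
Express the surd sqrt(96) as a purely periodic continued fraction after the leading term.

[9; (1, 3, 1, 18)]

Write x_i = (sqrt(96) + m_i)/d_i with (m_0, d_0) = (0, 1). a_0 = floor(sqrt(96)) = 9, since 9^2 = 81 <= 96 < 100 = 10^2.
Iterate m_{i+1} = d_i*a_i - m_i, d_{i+1} = (96 - m_{i+1}^2)/d_i, a_{i+1} = floor((a_0 + m_{i+1})/d_{i+1}):
  m_1 = 1*9 - 0 = 9, d_1 = (96 - 9^2)/1 = 15/1 = 15, a_1 = floor((9 + 9)/15) = 1.
  m_2 = 15*1 - 9 = 6, d_2 = (96 - 6^2)/15 = 60/15 = 4, a_2 = floor((9 + 6)/4) = 3.
  m_3 = 4*3 - 6 = 6, d_3 = (96 - 6^2)/4 = 60/4 = 15, a_3 = floor((9 + 6)/15) = 1.
  m_4 = 15*1 - 6 = 9, d_4 = (96 - 9^2)/15 = 15/15 = 1, a_4 = floor((9 + 9)/1) = 18.
  m_5 = 1*18 - 9 = 9, d_5 = (96 - 9^2)/1 = 15/1 = 15: (m_5, d_5) = (m_1, d_1) = (9, 15), so from here the quotients repeat a_1, ..., a_4; the period length is 4.
Hence the expansion of sqrt(96) is a_0 = 9 followed by the repeating block 1, 3, 1, 18 (period 4).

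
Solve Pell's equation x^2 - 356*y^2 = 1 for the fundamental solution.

First expand sqrt(356) as a continued fraction. With x_i = (sqrt(356) + m_i)/d_i and (m_0, d_0) = (0, 1): a_0 = floor(sqrt(356)) = 18, since 18^2 = 324 <= 356 < 361 = 19^2.
Iterate m_{i+1} = d_i*a_i - m_i, d_{i+1} = (356 - m_{i+1}^2)/d_i, a_{i+1} = floor((a_0 + m_{i+1})/d_{i+1}):
  m_1 = 1*18 - 0 = 18, d_1 = (356 - 18^2)/1 = 32/1 = 32, a_1 = floor((18 + 18)/32) = 1.
  m_2 = 32*1 - 18 = 14, d_2 = (356 - 14^2)/32 = 160/32 = 5, a_2 = floor((18 + 14)/5) = 6.
  m_3 = 5*6 - 14 = 16, d_3 = (356 - 16^2)/5 = 100/5 = 20, a_3 = floor((18 + 16)/20) = 1.
  m_4 = 20*1 - 16 = 4, d_4 = (356 - 4^2)/20 = 340/20 = 17, a_4 = floor((18 + 4)/17) = 1.
  m_5 = 17*1 - 4 = 13, d_5 = (356 - 13^2)/17 = 187/17 = 11, a_5 = floor((18 + 13)/11) = 2.
  m_6 = 11*2 - 13 = 9, d_6 = (356 - 9^2)/11 = 275/11 = 25, a_6 = floor((18 + 9)/25) = 1.
  m_7 = 25*1 - 9 = 16, d_7 = (356 - 16^2)/25 = 100/25 = 4, a_7 = floor((18 + 16)/4) = 8.
  m_8 = 4*8 - 16 = 16, d_8 = (356 - 16^2)/4 = 100/4 = 25, a_8 = floor((18 + 16)/25) = 1.
  m_9 = 25*1 - 16 = 9, d_9 = (356 - 9^2)/25 = 275/25 = 11, a_9 = floor((18 + 9)/11) = 2.
  m_10 = 11*2 - 9 = 13, d_10 = (356 - 13^2)/11 = 187/11 = 17, a_10 = floor((18 + 13)/17) = 1.
  m_11 = 17*1 - 13 = 4, d_11 = (356 - 4^2)/17 = 340/17 = 20, a_11 = floor((18 + 4)/20) = 1.
  m_12 = 20*1 - 4 = 16, d_12 = (356 - 16^2)/20 = 100/20 = 5, a_12 = floor((18 + 16)/5) = 6.
  m_13 = 5*6 - 16 = 14, d_13 = (356 - 14^2)/5 = 160/5 = 32, a_13 = floor((18 + 14)/32) = 1.
  m_14 = 32*1 - 14 = 18, d_14 = (356 - 18^2)/32 = 32/32 = 1, a_14 = floor((18 + 18)/1) = 36.
  m_15 = 1*36 - 18 = 18, d_15 = (356 - 18^2)/1 = 32/1 = 32: (m_15, d_15) = (m_1, d_1) = (18, 32), so from here the quotients repeat a_1, ..., a_14; the period length is 14.
So sqrt(356) = [18; (1, 6, 1, 1, 2, 1, 8, 1, 2, 1, 1, 6, 1, 36)] with period length k = 14.
k is even, so the fundamental solution of x^2 - 356y^2 = 1 is (p_{k-1}, q_{k-1}) = (p_13, q_13); compute convergents through index 13.
Convergents (p_i = a_i*p_{i-1} + p_{i-2}, q_i = a_i*q_{i-1} + q_{i-2} with p_{-2}=0, p_{-1}=1, q_{-2}=1, q_{-1}=0):
  i=0: a_0=18, p_0 = 18*1 + 0 = 18, q_0 = 18*0 + 1 = 1.
  i=1: a_1=1, p_1 = 1*18 + 1 = 19, q_1 = 1*1 + 0 = 1.
  i=2: a_2=6, p_2 = 6*19 + 18 = 132, q_2 = 6*1 + 1 = 7.
  i=3: a_3=1, p_3 = 1*132 + 19 = 151, q_3 = 1*7 + 1 = 8.
  i=4: a_4=1, p_4 = 1*151 + 132 = 283, q_4 = 1*8 + 7 = 15.
  i=5: a_5=2, p_5 = 2*283 + 151 = 717, q_5 = 2*15 + 8 = 38.
  i=6: a_6=1, p_6 = 1*717 + 283 = 1000, q_6 = 1*38 + 15 = 53.
  i=7: a_7=8, p_7 = 8*1000 + 717 = 8717, q_7 = 8*53 + 38 = 462.
  i=8: a_8=1, p_8 = 1*8717 + 1000 = 9717, q_8 = 1*462 + 53 = 515.
  i=9: a_9=2, p_9 = 2*9717 + 8717 = 28151, q_9 = 2*515 + 462 = 1492.
  i=10: a_10=1, p_10 = 1*28151 + 9717 = 37868, q_10 = 1*1492 + 515 = 2007.
  i=11: a_11=1, p_11 = 1*37868 + 28151 = 66019, q_11 = 1*2007 + 1492 = 3499.
  i=12: a_12=6, p_12 = 6*66019 + 37868 = 433982, q_12 = 6*3499 + 2007 = 23001.
  i=13: a_13=1, p_13 = 1*433982 + 66019 = 500001, q_13 = 1*23001 + 3499 = 26500.
Check: 500001^2 - 356*26500^2 = 250001000001 - 250001000000 = 1, so (x, y) = (500001, 26500) solves the equation, and by the theorem it is the least positive solution.

(x, y) = (500001, 26500)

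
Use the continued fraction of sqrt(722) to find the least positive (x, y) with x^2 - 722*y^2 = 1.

(x, y) = (22619537, 841812)

First expand sqrt(722) as a continued fraction. With x_i = (sqrt(722) + m_i)/d_i and (m_0, d_0) = (0, 1): a_0 = floor(sqrt(722)) = 26, since 26^2 = 676 <= 722 < 729 = 27^2.
Iterate m_{i+1} = d_i*a_i - m_i, d_{i+1} = (722 - m_{i+1}^2)/d_i, a_{i+1} = floor((a_0 + m_{i+1})/d_{i+1}):
  m_1 = 1*26 - 0 = 26, d_1 = (722 - 26^2)/1 = 46/1 = 46, a_1 = floor((26 + 26)/46) = 1.
  m_2 = 46*1 - 26 = 20, d_2 = (722 - 20^2)/46 = 322/46 = 7, a_2 = floor((26 + 20)/7) = 6.
  m_3 = 7*6 - 20 = 22, d_3 = (722 - 22^2)/7 = 238/7 = 34, a_3 = floor((26 + 22)/34) = 1.
  m_4 = 34*1 - 22 = 12, d_4 = (722 - 12^2)/34 = 578/34 = 17, a_4 = floor((26 + 12)/17) = 2.
  m_5 = 17*2 - 12 = 22, d_5 = (722 - 22^2)/17 = 238/17 = 14, a_5 = floor((26 + 22)/14) = 3.
  m_6 = 14*3 - 22 = 20, d_6 = (722 - 20^2)/14 = 322/14 = 23, a_6 = floor((26 + 20)/23) = 2.
  m_7 = 23*2 - 20 = 26, d_7 = (722 - 26^2)/23 = 46/23 = 2, a_7 = floor((26 + 26)/2) = 26.
  m_8 = 2*26 - 26 = 26, d_8 = (722 - 26^2)/2 = 46/2 = 23, a_8 = floor((26 + 26)/23) = 2.
  m_9 = 23*2 - 26 = 20, d_9 = (722 - 20^2)/23 = 322/23 = 14, a_9 = floor((26 + 20)/14) = 3.
  m_10 = 14*3 - 20 = 22, d_10 = (722 - 22^2)/14 = 238/14 = 17, a_10 = floor((26 + 22)/17) = 2.
  m_11 = 17*2 - 22 = 12, d_11 = (722 - 12^2)/17 = 578/17 = 34, a_11 = floor((26 + 12)/34) = 1.
  m_12 = 34*1 - 12 = 22, d_12 = (722 - 22^2)/34 = 238/34 = 7, a_12 = floor((26 + 22)/7) = 6.
  m_13 = 7*6 - 22 = 20, d_13 = (722 - 20^2)/7 = 322/7 = 46, a_13 = floor((26 + 20)/46) = 1.
  m_14 = 46*1 - 20 = 26, d_14 = (722 - 26^2)/46 = 46/46 = 1, a_14 = floor((26 + 26)/1) = 52.
  m_15 = 1*52 - 26 = 26, d_15 = (722 - 26^2)/1 = 46/1 = 46: (m_15, d_15) = (m_1, d_1) = (26, 46), so from here the quotients repeat a_1, ..., a_14; the period length is 14.
So sqrt(722) = [26; (1, 6, 1, 2, 3, 2, 26, 2, 3, 2, 1, 6, 1, 52)] with period length k = 14.
k is even, so the fundamental solution of x^2 - 722y^2 = 1 is (p_{k-1}, q_{k-1}) = (p_13, q_13); compute convergents through index 13.
Convergents (p_i = a_i*p_{i-1} + p_{i-2}, q_i = a_i*q_{i-1} + q_{i-2} with p_{-2}=0, p_{-1}=1, q_{-2}=1, q_{-1}=0):
  i=0: a_0=26, p_0 = 26*1 + 0 = 26, q_0 = 26*0 + 1 = 1.
  i=1: a_1=1, p_1 = 1*26 + 1 = 27, q_1 = 1*1 + 0 = 1.
  i=2: a_2=6, p_2 = 6*27 + 26 = 188, q_2 = 6*1 + 1 = 7.
  i=3: a_3=1, p_3 = 1*188 + 27 = 215, q_3 = 1*7 + 1 = 8.
  i=4: a_4=2, p_4 = 2*215 + 188 = 618, q_4 = 2*8 + 7 = 23.
  i=5: a_5=3, p_5 = 3*618 + 215 = 2069, q_5 = 3*23 + 8 = 77.
  i=6: a_6=2, p_6 = 2*2069 + 618 = 4756, q_6 = 2*77 + 23 = 177.
  i=7: a_7=26, p_7 = 26*4756 + 2069 = 125725, q_7 = 26*177 + 77 = 4679.
  i=8: a_8=2, p_8 = 2*125725 + 4756 = 256206, q_8 = 2*4679 + 177 = 9535.
  i=9: a_9=3, p_9 = 3*256206 + 125725 = 894343, q_9 = 3*9535 + 4679 = 33284.
  i=10: a_10=2, p_10 = 2*894343 + 256206 = 2044892, q_10 = 2*33284 + 9535 = 76103.
  i=11: a_11=1, p_11 = 1*2044892 + 894343 = 2939235, q_11 = 1*76103 + 33284 = 109387.
  i=12: a_12=6, p_12 = 6*2939235 + 2044892 = 19680302, q_12 = 6*109387 + 76103 = 732425.
  i=13: a_13=1, p_13 = 1*19680302 + 2939235 = 22619537, q_13 = 1*732425 + 109387 = 841812.
Check: 22619537^2 - 722*841812^2 = 511643454094369 - 511643454094368 = 1, so (x, y) = (22619537, 841812) solves the equation, and by the theorem it is the least positive solution.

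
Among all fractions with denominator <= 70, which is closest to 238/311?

49/64

Expand x = 238/311 as a continued fraction with the Euclidean algorithm:
  238 = 0*311 + 238, so a_0 = 0.
  311 = 1*238 + 73, so a_1 = 1.
  238 = 3*73 + 19, so a_2 = 3.
  73 = 3*19 + 16, so a_3 = 3.
  19 = 1*16 + 3, so a_4 = 1.
  16 = 5*3 + 1, so a_5 = 5.
  3 = 3*1 + 0, so a_6 = 3.
so x = [0; 1, 3, 3, 1, 5, 3].
Convergents (p_i = a_i*p_{i-1} + p_{i-2}, q_i = a_i*q_{i-1} + q_{i-2} with p_{-2}=0, p_{-1}=1, q_{-2}=1, q_{-1}=0), until the denominator exceeds 70:
  i=0: a_0=0, p_0 = 0*1 + 0 = 0, q_0 = 0*0 + 1 = 1.
  i=1: a_1=1, p_1 = 1*0 + 1 = 1, q_1 = 1*1 + 0 = 1.
  i=2: a_2=3, p_2 = 3*1 + 0 = 3, q_2 = 3*1 + 1 = 4.
  i=3: a_3=3, p_3 = 3*3 + 1 = 10, q_3 = 3*4 + 1 = 13.
  i=4: a_4=1, p_4 = 1*10 + 3 = 13, q_4 = 1*13 + 4 = 17.
  i=5: a_5=5, p_5 = 5*13 + 10 = 75, q_5 = 5*17 + 13 = 98.
q_5 = 98 > 70, so the last convergent with denominator <= 70 is p_4/q_4 = 13/17.
The closest fraction with denominator <= 70 is either p_4/q_4 or the intermediate fraction (k*p_4 + p_3)/(k*q_4 + q_3) with the largest k >= 1 whose denominator stays <= 70; these approach x as k grows, and every other convergent or intermediate fraction in range is farther away.
Largest k: floor((70 - q_3)/q_4) = floor((70 - 13)/17) = 3.
That gives (3*13 + 10)/(3*17 + 13) = 49/64.
Compare the errors: |x - 13/17| = |238*17 - 13*311|/(311*17) = 3/5287, and |x - 49/64| = |238*64 - 49*311|/(311*64) = 7/19904.
Cross-multiplying, 7*5287 = 37009 < 59712 = 3*19904, so 7/19904 is smaller: the intermediate fraction 49/64 is closer to x than 13/17.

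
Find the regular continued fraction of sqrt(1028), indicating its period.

Write x_i = (sqrt(1028) + m_i)/d_i with (m_0, d_0) = (0, 1). a_0 = floor(sqrt(1028)) = 32, since 32^2 = 1024 <= 1028 < 1089 = 33^2.
Iterate m_{i+1} = d_i*a_i - m_i, d_{i+1} = (1028 - m_{i+1}^2)/d_i, a_{i+1} = floor((a_0 + m_{i+1})/d_{i+1}):
  m_1 = 1*32 - 0 = 32, d_1 = (1028 - 32^2)/1 = 4/1 = 4, a_1 = floor((32 + 32)/4) = 16.
  m_2 = 4*16 - 32 = 32, d_2 = (1028 - 32^2)/4 = 4/4 = 1, a_2 = floor((32 + 32)/1) = 64.
  m_3 = 1*64 - 32 = 32, d_3 = (1028 - 32^2)/1 = 4/1 = 4: (m_3, d_3) = (m_1, d_1) = (32, 4), so from here the quotients repeat a_1, a_2; the period length is 2.
Hence the expansion of sqrt(1028) is a_0 = 32 followed by the repeating block 16, 64 (period 2).

[32; (16, 64)]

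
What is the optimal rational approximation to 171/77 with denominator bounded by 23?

20/9

Expand x = 171/77 as a continued fraction with the Euclidean algorithm:
  171 = 2*77 + 17, so a_0 = 2.
  77 = 4*17 + 9, so a_1 = 4.
  17 = 1*9 + 8, so a_2 = 1.
  9 = 1*8 + 1, so a_3 = 1.
  8 = 8*1 + 0, so a_4 = 8.
so x = [2; 4, 1, 1, 8].
Convergents (p_i = a_i*p_{i-1} + p_{i-2}, q_i = a_i*q_{i-1} + q_{i-2} with p_{-2}=0, p_{-1}=1, q_{-2}=1, q_{-1}=0), until the denominator exceeds 23:
  i=0: a_0=2, p_0 = 2*1 + 0 = 2, q_0 = 2*0 + 1 = 1.
  i=1: a_1=4, p_1 = 4*2 + 1 = 9, q_1 = 4*1 + 0 = 4.
  i=2: a_2=1, p_2 = 1*9 + 2 = 11, q_2 = 1*4 + 1 = 5.
  i=3: a_3=1, p_3 = 1*11 + 9 = 20, q_3 = 1*5 + 4 = 9.
  i=4: a_4=8, p_4 = 8*20 + 11 = 171, q_4 = 8*9 + 5 = 77.
q_4 = 77 > 23, so the last convergent with denominator <= 23 is p_3/q_3 = 20/9.
The closest fraction with denominator <= 23 is either p_3/q_3 or the intermediate fraction (k*p_3 + p_2)/(k*q_3 + q_2) with the largest k >= 1 whose denominator stays <= 23; these approach x as k grows, and every other convergent or intermediate fraction in range is farther away.
Largest k: floor((23 - q_2)/q_3) = floor((23 - 5)/9) = 2.
That gives (2*20 + 11)/(2*9 + 5) = 51/23.
Compare the errors: |x - 20/9| = |171*9 - 20*77|/(77*9) = 1/693, and |x - 51/23| = |171*23 - 51*77|/(77*23) = 6/1771.
Cross-multiplying, 1*1771 = 1771 < 4158 = 6*693, so 1/693 is smaller: the convergent 20/9 is closer to x than 51/23.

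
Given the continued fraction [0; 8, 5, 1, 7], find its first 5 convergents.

0/1, 1/8, 5/41, 6/49, 47/384

Using the convergent recurrence p_i = a_i*p_{i-1} + p_{i-2}, q_i = a_i*q_{i-1} + q_{i-2} with p_{-2}=0, p_{-1}=1, q_{-2}=1, q_{-1}=0:
  i=0: a_0=0, p_0 = 0*1 + 0 = 0, q_0 = 0*0 + 1 = 1.
  i=1: a_1=8, p_1 = 8*0 + 1 = 1, q_1 = 8*1 + 0 = 8.
  i=2: a_2=5, p_2 = 5*1 + 0 = 5, q_2 = 5*8 + 1 = 41.
  i=3: a_3=1, p_3 = 1*5 + 1 = 6, q_3 = 1*41 + 8 = 49.
  i=4: a_4=7, p_4 = 7*6 + 5 = 47, q_4 = 7*49 + 41 = 384.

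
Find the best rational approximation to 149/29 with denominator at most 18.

Expand x = 149/29 as a continued fraction with the Euclidean algorithm:
  149 = 5*29 + 4, so a_0 = 5.
  29 = 7*4 + 1, so a_1 = 7.
  4 = 4*1 + 0, so a_2 = 4.
so x = [5; 7, 4].
Convergents (p_i = a_i*p_{i-1} + p_{i-2}, q_i = a_i*q_{i-1} + q_{i-2} with p_{-2}=0, p_{-1}=1, q_{-2}=1, q_{-1}=0), until the denominator exceeds 18:
  i=0: a_0=5, p_0 = 5*1 + 0 = 5, q_0 = 5*0 + 1 = 1.
  i=1: a_1=7, p_1 = 7*5 + 1 = 36, q_1 = 7*1 + 0 = 7.
  i=2: a_2=4, p_2 = 4*36 + 5 = 149, q_2 = 4*7 + 1 = 29.
q_2 = 29 > 18, so the last convergent with denominator <= 18 is p_1/q_1 = 36/7.
The closest fraction with denominator <= 18 is either p_1/q_1 or the intermediate fraction (k*p_1 + p_0)/(k*q_1 + q_0) with the largest k >= 1 whose denominator stays <= 18; these approach x as k grows, and every other convergent or intermediate fraction in range is farther away.
Largest k: floor((18 - q_0)/q_1) = floor((18 - 1)/7) = 2.
That gives (2*36 + 5)/(2*7 + 1) = 77/15.
Compare the errors: |x - 36/7| = |149*7 - 36*29|/(29*7) = 1/203, and |x - 77/15| = |149*15 - 77*29|/(29*15) = 2/435.
Cross-multiplying, 2*203 = 406 < 435 = 1*435, so 2/435 is smaller: the intermediate fraction 77/15 is closer to x than 36/7.

77/15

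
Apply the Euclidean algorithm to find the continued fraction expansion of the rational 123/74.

Run the Euclidean algorithm on 123 and 74; the successive quotients are the partial quotients a_0, a_1, ... (each step inverts the fractional part left over by the previous one):
  123 = 1*74 + 49, so a_0 = 1.
  74 = 1*49 + 25, so a_1 = 1.
  49 = 1*25 + 24, so a_2 = 1.
  25 = 1*24 + 1, so a_3 = 1.
  24 = 24*1 + 0, so a_4 = 24.
The remainder reaches 0 after 5 divisions, so the expansion has 5 partial quotients, read off in order.

[1; 1, 1, 1, 24]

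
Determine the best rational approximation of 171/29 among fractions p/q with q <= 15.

Expand x = 171/29 as a continued fraction with the Euclidean algorithm:
  171 = 5*29 + 26, so a_0 = 5.
  29 = 1*26 + 3, so a_1 = 1.
  26 = 8*3 + 2, so a_2 = 8.
  3 = 1*2 + 1, so a_3 = 1.
  2 = 2*1 + 0, so a_4 = 2.
so x = [5; 1, 8, 1, 2].
Convergents (p_i = a_i*p_{i-1} + p_{i-2}, q_i = a_i*q_{i-1} + q_{i-2} with p_{-2}=0, p_{-1}=1, q_{-2}=1, q_{-1}=0), until the denominator exceeds 15:
  i=0: a_0=5, p_0 = 5*1 + 0 = 5, q_0 = 5*0 + 1 = 1.
  i=1: a_1=1, p_1 = 1*5 + 1 = 6, q_1 = 1*1 + 0 = 1.
  i=2: a_2=8, p_2 = 8*6 + 5 = 53, q_2 = 8*1 + 1 = 9.
  i=3: a_3=1, p_3 = 1*53 + 6 = 59, q_3 = 1*9 + 1 = 10.
  i=4: a_4=2, p_4 = 2*59 + 53 = 171, q_4 = 2*10 + 9 = 29.
q_4 = 29 > 15, so the last convergent with denominator <= 15 is p_3/q_3 = 59/10.
The closest fraction with denominator <= 15 is either p_3/q_3 or the intermediate fraction (k*p_3 + p_2)/(k*q_3 + q_2) with the largest k >= 1 whose denominator stays <= 15; these approach x as k grows, and every other convergent or intermediate fraction in range is farther away.
Largest k: floor((15 - q_2)/q_3) = floor((15 - 9)/10) = 0.
Since k = 0, no intermediate fraction beyond p_3/q_3 has denominator <= 15, so the convergent 59/10 is the closest (its error is |171*10 - 59*29|/(29*10) = 1/290).

59/10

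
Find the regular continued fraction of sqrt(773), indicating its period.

[27; (1, 4, 13, 1, 2, 2, 1, 13, 4, 1, 54)]

Write x_i = (sqrt(773) + m_i)/d_i with (m_0, d_0) = (0, 1). a_0 = floor(sqrt(773)) = 27, since 27^2 = 729 <= 773 < 784 = 28^2.
Iterate m_{i+1} = d_i*a_i - m_i, d_{i+1} = (773 - m_{i+1}^2)/d_i, a_{i+1} = floor((a_0 + m_{i+1})/d_{i+1}):
  m_1 = 1*27 - 0 = 27, d_1 = (773 - 27^2)/1 = 44/1 = 44, a_1 = floor((27 + 27)/44) = 1.
  m_2 = 44*1 - 27 = 17, d_2 = (773 - 17^2)/44 = 484/44 = 11, a_2 = floor((27 + 17)/11) = 4.
  m_3 = 11*4 - 17 = 27, d_3 = (773 - 27^2)/11 = 44/11 = 4, a_3 = floor((27 + 27)/4) = 13.
  m_4 = 4*13 - 27 = 25, d_4 = (773 - 25^2)/4 = 148/4 = 37, a_4 = floor((27 + 25)/37) = 1.
  m_5 = 37*1 - 25 = 12, d_5 = (773 - 12^2)/37 = 629/37 = 17, a_5 = floor((27 + 12)/17) = 2.
  m_6 = 17*2 - 12 = 22, d_6 = (773 - 22^2)/17 = 289/17 = 17, a_6 = floor((27 + 22)/17) = 2.
  m_7 = 17*2 - 22 = 12, d_7 = (773 - 12^2)/17 = 629/17 = 37, a_7 = floor((27 + 12)/37) = 1.
  m_8 = 37*1 - 12 = 25, d_8 = (773 - 25^2)/37 = 148/37 = 4, a_8 = floor((27 + 25)/4) = 13.
  m_9 = 4*13 - 25 = 27, d_9 = (773 - 27^2)/4 = 44/4 = 11, a_9 = floor((27 + 27)/11) = 4.
  m_10 = 11*4 - 27 = 17, d_10 = (773 - 17^2)/11 = 484/11 = 44, a_10 = floor((27 + 17)/44) = 1.
  m_11 = 44*1 - 17 = 27, d_11 = (773 - 27^2)/44 = 44/44 = 1, a_11 = floor((27 + 27)/1) = 54.
  m_12 = 1*54 - 27 = 27, d_12 = (773 - 27^2)/1 = 44/1 = 44: (m_12, d_12) = (m_1, d_1) = (27, 44), so from here the quotients repeat a_1, ..., a_11; the period length is 11.
Hence the expansion of sqrt(773) is a_0 = 27 followed by the repeating block 1, 4, 13, 1, 2, 2, 1, 13, 4, 1, 54 (period 11).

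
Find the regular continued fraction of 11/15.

[0; 1, 2, 1, 3]

Run the Euclidean algorithm on 11 and 15; the successive quotients are the partial quotients a_0, a_1, ... (each step inverts the fractional part left over by the previous one):
  11 = 0*15 + 11, so a_0 = 0.
  15 = 1*11 + 4, so a_1 = 1.
  11 = 2*4 + 3, so a_2 = 2.
  4 = 1*3 + 1, so a_3 = 1.
  3 = 3*1 + 0, so a_4 = 3.
The remainder reaches 0 after 5 divisions, so the expansion has 5 partial quotients, read off in order.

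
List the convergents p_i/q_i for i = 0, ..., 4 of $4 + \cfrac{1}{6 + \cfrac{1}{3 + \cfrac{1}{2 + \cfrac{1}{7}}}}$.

4/1, 25/6, 79/19, 183/44, 1360/327

Using the convergent recurrence p_i = a_i*p_{i-1} + p_{i-2}, q_i = a_i*q_{i-1} + q_{i-2} with p_{-2}=0, p_{-1}=1, q_{-2}=1, q_{-1}=0:
  i=0: a_0=4, p_0 = 4*1 + 0 = 4, q_0 = 4*0 + 1 = 1.
  i=1: a_1=6, p_1 = 6*4 + 1 = 25, q_1 = 6*1 + 0 = 6.
  i=2: a_2=3, p_2 = 3*25 + 4 = 79, q_2 = 3*6 + 1 = 19.
  i=3: a_3=2, p_3 = 2*79 + 25 = 183, q_3 = 2*19 + 6 = 44.
  i=4: a_4=7, p_4 = 7*183 + 79 = 1360, q_4 = 7*44 + 19 = 327.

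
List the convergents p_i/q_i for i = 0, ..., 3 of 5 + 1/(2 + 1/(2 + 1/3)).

Using the convergent recurrence p_i = a_i*p_{i-1} + p_{i-2}, q_i = a_i*q_{i-1} + q_{i-2} with p_{-2}=0, p_{-1}=1, q_{-2}=1, q_{-1}=0:
  i=0: a_0=5, p_0 = 5*1 + 0 = 5, q_0 = 5*0 + 1 = 1.
  i=1: a_1=2, p_1 = 2*5 + 1 = 11, q_1 = 2*1 + 0 = 2.
  i=2: a_2=2, p_2 = 2*11 + 5 = 27, q_2 = 2*2 + 1 = 5.
  i=3: a_3=3, p_3 = 3*27 + 11 = 92, q_3 = 3*5 + 2 = 17.

5/1, 11/2, 27/5, 92/17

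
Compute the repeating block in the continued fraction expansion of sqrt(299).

[17; (3, 2, 3, 34)]

Write x_i = (sqrt(299) + m_i)/d_i with (m_0, d_0) = (0, 1). a_0 = floor(sqrt(299)) = 17, since 17^2 = 289 <= 299 < 324 = 18^2.
Iterate m_{i+1} = d_i*a_i - m_i, d_{i+1} = (299 - m_{i+1}^2)/d_i, a_{i+1} = floor((a_0 + m_{i+1})/d_{i+1}):
  m_1 = 1*17 - 0 = 17, d_1 = (299 - 17^2)/1 = 10/1 = 10, a_1 = floor((17 + 17)/10) = 3.
  m_2 = 10*3 - 17 = 13, d_2 = (299 - 13^2)/10 = 130/10 = 13, a_2 = floor((17 + 13)/13) = 2.
  m_3 = 13*2 - 13 = 13, d_3 = (299 - 13^2)/13 = 130/13 = 10, a_3 = floor((17 + 13)/10) = 3.
  m_4 = 10*3 - 13 = 17, d_4 = (299 - 17^2)/10 = 10/10 = 1, a_4 = floor((17 + 17)/1) = 34.
  m_5 = 1*34 - 17 = 17, d_5 = (299 - 17^2)/1 = 10/1 = 10: (m_5, d_5) = (m_1, d_1) = (17, 10), so from here the quotients repeat a_1, ..., a_4; the period length is 4.
Hence the expansion of sqrt(299) is a_0 = 17 followed by the repeating block 3, 2, 3, 34 (period 4).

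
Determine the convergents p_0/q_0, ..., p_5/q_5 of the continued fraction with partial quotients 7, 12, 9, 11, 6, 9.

7/1, 85/12, 772/109, 8577/1211, 52234/7375, 478683/67586

Using the convergent recurrence p_i = a_i*p_{i-1} + p_{i-2}, q_i = a_i*q_{i-1} + q_{i-2} with p_{-2}=0, p_{-1}=1, q_{-2}=1, q_{-1}=0:
  i=0: a_0=7, p_0 = 7*1 + 0 = 7, q_0 = 7*0 + 1 = 1.
  i=1: a_1=12, p_1 = 12*7 + 1 = 85, q_1 = 12*1 + 0 = 12.
  i=2: a_2=9, p_2 = 9*85 + 7 = 772, q_2 = 9*12 + 1 = 109.
  i=3: a_3=11, p_3 = 11*772 + 85 = 8577, q_3 = 11*109 + 12 = 1211.
  i=4: a_4=6, p_4 = 6*8577 + 772 = 52234, q_4 = 6*1211 + 109 = 7375.
  i=5: a_5=9, p_5 = 9*52234 + 8577 = 478683, q_5 = 9*7375 + 1211 = 67586.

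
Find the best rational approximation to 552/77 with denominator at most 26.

43/6

Expand x = 552/77 as a continued fraction with the Euclidean algorithm:
  552 = 7*77 + 13, so a_0 = 7.
  77 = 5*13 + 12, so a_1 = 5.
  13 = 1*12 + 1, so a_2 = 1.
  12 = 12*1 + 0, so a_3 = 12.
so x = [7; 5, 1, 12].
Convergents (p_i = a_i*p_{i-1} + p_{i-2}, q_i = a_i*q_{i-1} + q_{i-2} with p_{-2}=0, p_{-1}=1, q_{-2}=1, q_{-1}=0), until the denominator exceeds 26:
  i=0: a_0=7, p_0 = 7*1 + 0 = 7, q_0 = 7*0 + 1 = 1.
  i=1: a_1=5, p_1 = 5*7 + 1 = 36, q_1 = 5*1 + 0 = 5.
  i=2: a_2=1, p_2 = 1*36 + 7 = 43, q_2 = 1*5 + 1 = 6.
  i=3: a_3=12, p_3 = 12*43 + 36 = 552, q_3 = 12*6 + 5 = 77.
q_3 = 77 > 26, so the last convergent with denominator <= 26 is p_2/q_2 = 43/6.
The closest fraction with denominator <= 26 is either p_2/q_2 or the intermediate fraction (k*p_2 + p_1)/(k*q_2 + q_1) with the largest k >= 1 whose denominator stays <= 26; these approach x as k grows, and every other convergent or intermediate fraction in range is farther away.
Largest k: floor((26 - q_1)/q_2) = floor((26 - 5)/6) = 3.
That gives (3*43 + 36)/(3*6 + 5) = 165/23.
Compare the errors: |x - 43/6| = |552*6 - 43*77|/(77*6) = 1/462, and |x - 165/23| = |552*23 - 165*77|/(77*23) = 9/1771.
Cross-multiplying, 1*1771 = 1771 < 4158 = 9*462, so 1/462 is smaller: the convergent 43/6 is closer to x than 165/23.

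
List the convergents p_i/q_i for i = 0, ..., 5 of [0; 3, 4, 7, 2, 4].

0/1, 1/3, 4/13, 29/94, 62/201, 277/898

Using the convergent recurrence p_i = a_i*p_{i-1} + p_{i-2}, q_i = a_i*q_{i-1} + q_{i-2} with p_{-2}=0, p_{-1}=1, q_{-2}=1, q_{-1}=0:
  i=0: a_0=0, p_0 = 0*1 + 0 = 0, q_0 = 0*0 + 1 = 1.
  i=1: a_1=3, p_1 = 3*0 + 1 = 1, q_1 = 3*1 + 0 = 3.
  i=2: a_2=4, p_2 = 4*1 + 0 = 4, q_2 = 4*3 + 1 = 13.
  i=3: a_3=7, p_3 = 7*4 + 1 = 29, q_3 = 7*13 + 3 = 94.
  i=4: a_4=2, p_4 = 2*29 + 4 = 62, q_4 = 2*94 + 13 = 201.
  i=5: a_5=4, p_5 = 4*62 + 29 = 277, q_5 = 4*201 + 94 = 898.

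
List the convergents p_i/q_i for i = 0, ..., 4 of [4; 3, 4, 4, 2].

4/1, 13/3, 56/13, 237/55, 530/123

Using the convergent recurrence p_i = a_i*p_{i-1} + p_{i-2}, q_i = a_i*q_{i-1} + q_{i-2} with p_{-2}=0, p_{-1}=1, q_{-2}=1, q_{-1}=0:
  i=0: a_0=4, p_0 = 4*1 + 0 = 4, q_0 = 4*0 + 1 = 1.
  i=1: a_1=3, p_1 = 3*4 + 1 = 13, q_1 = 3*1 + 0 = 3.
  i=2: a_2=4, p_2 = 4*13 + 4 = 56, q_2 = 4*3 + 1 = 13.
  i=3: a_3=4, p_3 = 4*56 + 13 = 237, q_3 = 4*13 + 3 = 55.
  i=4: a_4=2, p_4 = 2*237 + 56 = 530, q_4 = 2*55 + 13 = 123.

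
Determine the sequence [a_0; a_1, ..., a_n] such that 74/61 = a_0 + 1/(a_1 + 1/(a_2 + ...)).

Run the Euclidean algorithm on 74 and 61; the successive quotients are the partial quotients a_0, a_1, ... (each step inverts the fractional part left over by the previous one):
  74 = 1*61 + 13, so a_0 = 1.
  61 = 4*13 + 9, so a_1 = 4.
  13 = 1*9 + 4, so a_2 = 1.
  9 = 2*4 + 1, so a_3 = 2.
  4 = 4*1 + 0, so a_4 = 4.
The remainder reaches 0 after 5 divisions, so the expansion has 5 partial quotients, read off in order.

[1; 4, 1, 2, 4]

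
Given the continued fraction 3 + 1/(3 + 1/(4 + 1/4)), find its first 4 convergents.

Using the convergent recurrence p_i = a_i*p_{i-1} + p_{i-2}, q_i = a_i*q_{i-1} + q_{i-2} with p_{-2}=0, p_{-1}=1, q_{-2}=1, q_{-1}=0:
  i=0: a_0=3, p_0 = 3*1 + 0 = 3, q_0 = 3*0 + 1 = 1.
  i=1: a_1=3, p_1 = 3*3 + 1 = 10, q_1 = 3*1 + 0 = 3.
  i=2: a_2=4, p_2 = 4*10 + 3 = 43, q_2 = 4*3 + 1 = 13.
  i=3: a_3=4, p_3 = 4*43 + 10 = 182, q_3 = 4*13 + 3 = 55.

3/1, 10/3, 43/13, 182/55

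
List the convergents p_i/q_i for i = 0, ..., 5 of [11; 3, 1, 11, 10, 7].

11/1, 34/3, 45/4, 529/47, 5335/474, 37874/3365

Using the convergent recurrence p_i = a_i*p_{i-1} + p_{i-2}, q_i = a_i*q_{i-1} + q_{i-2} with p_{-2}=0, p_{-1}=1, q_{-2}=1, q_{-1}=0:
  i=0: a_0=11, p_0 = 11*1 + 0 = 11, q_0 = 11*0 + 1 = 1.
  i=1: a_1=3, p_1 = 3*11 + 1 = 34, q_1 = 3*1 + 0 = 3.
  i=2: a_2=1, p_2 = 1*34 + 11 = 45, q_2 = 1*3 + 1 = 4.
  i=3: a_3=11, p_3 = 11*45 + 34 = 529, q_3 = 11*4 + 3 = 47.
  i=4: a_4=10, p_4 = 10*529 + 45 = 5335, q_4 = 10*47 + 4 = 474.
  i=5: a_5=7, p_5 = 7*5335 + 529 = 37874, q_5 = 7*474 + 47 = 3365.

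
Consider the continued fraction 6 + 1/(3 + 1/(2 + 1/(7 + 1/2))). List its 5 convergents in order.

Using the convergent recurrence p_i = a_i*p_{i-1} + p_{i-2}, q_i = a_i*q_{i-1} + q_{i-2} with p_{-2}=0, p_{-1}=1, q_{-2}=1, q_{-1}=0:
  i=0: a_0=6, p_0 = 6*1 + 0 = 6, q_0 = 6*0 + 1 = 1.
  i=1: a_1=3, p_1 = 3*6 + 1 = 19, q_1 = 3*1 + 0 = 3.
  i=2: a_2=2, p_2 = 2*19 + 6 = 44, q_2 = 2*3 + 1 = 7.
  i=3: a_3=7, p_3 = 7*44 + 19 = 327, q_3 = 7*7 + 3 = 52.
  i=4: a_4=2, p_4 = 2*327 + 44 = 698, q_4 = 2*52 + 7 = 111.

6/1, 19/3, 44/7, 327/52, 698/111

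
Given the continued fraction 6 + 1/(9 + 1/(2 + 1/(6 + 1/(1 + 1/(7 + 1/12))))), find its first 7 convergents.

Using the convergent recurrence p_i = a_i*p_{i-1} + p_{i-2}, q_i = a_i*q_{i-1} + q_{i-2} with p_{-2}=0, p_{-1}=1, q_{-2}=1, q_{-1}=0:
  i=0: a_0=6, p_0 = 6*1 + 0 = 6, q_0 = 6*0 + 1 = 1.
  i=1: a_1=9, p_1 = 9*6 + 1 = 55, q_1 = 9*1 + 0 = 9.
  i=2: a_2=2, p_2 = 2*55 + 6 = 116, q_2 = 2*9 + 1 = 19.
  i=3: a_3=6, p_3 = 6*116 + 55 = 751, q_3 = 6*19 + 9 = 123.
  i=4: a_4=1, p_4 = 1*751 + 116 = 867, q_4 = 1*123 + 19 = 142.
  i=5: a_5=7, p_5 = 7*867 + 751 = 6820, q_5 = 7*142 + 123 = 1117.
  i=6: a_6=12, p_6 = 12*6820 + 867 = 82707, q_6 = 12*1117 + 142 = 13546.

6/1, 55/9, 116/19, 751/123, 867/142, 6820/1117, 82707/13546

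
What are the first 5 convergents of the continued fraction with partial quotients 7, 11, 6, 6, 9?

Using the convergent recurrence p_i = a_i*p_{i-1} + p_{i-2}, q_i = a_i*q_{i-1} + q_{i-2} with p_{-2}=0, p_{-1}=1, q_{-2}=1, q_{-1}=0:
  i=0: a_0=7, p_0 = 7*1 + 0 = 7, q_0 = 7*0 + 1 = 1.
  i=1: a_1=11, p_1 = 11*7 + 1 = 78, q_1 = 11*1 + 0 = 11.
  i=2: a_2=6, p_2 = 6*78 + 7 = 475, q_2 = 6*11 + 1 = 67.
  i=3: a_3=6, p_3 = 6*475 + 78 = 2928, q_3 = 6*67 + 11 = 413.
  i=4: a_4=9, p_4 = 9*2928 + 475 = 26827, q_4 = 9*413 + 67 = 3784.

7/1, 78/11, 475/67, 2928/413, 26827/3784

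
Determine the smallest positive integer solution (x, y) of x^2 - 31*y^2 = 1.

(x, y) = (1520, 273)

First expand sqrt(31) as a continued fraction. With x_i = (sqrt(31) + m_i)/d_i and (m_0, d_0) = (0, 1): a_0 = floor(sqrt(31)) = 5, since 5^2 = 25 <= 31 < 36 = 6^2.
Iterate m_{i+1} = d_i*a_i - m_i, d_{i+1} = (31 - m_{i+1}^2)/d_i, a_{i+1} = floor((a_0 + m_{i+1})/d_{i+1}):
  m_1 = 1*5 - 0 = 5, d_1 = (31 - 5^2)/1 = 6/1 = 6, a_1 = floor((5 + 5)/6) = 1.
  m_2 = 6*1 - 5 = 1, d_2 = (31 - 1^2)/6 = 30/6 = 5, a_2 = floor((5 + 1)/5) = 1.
  m_3 = 5*1 - 1 = 4, d_3 = (31 - 4^2)/5 = 15/5 = 3, a_3 = floor((5 + 4)/3) = 3.
  m_4 = 3*3 - 4 = 5, d_4 = (31 - 5^2)/3 = 6/3 = 2, a_4 = floor((5 + 5)/2) = 5.
  m_5 = 2*5 - 5 = 5, d_5 = (31 - 5^2)/2 = 6/2 = 3, a_5 = floor((5 + 5)/3) = 3.
  m_6 = 3*3 - 5 = 4, d_6 = (31 - 4^2)/3 = 15/3 = 5, a_6 = floor((5 + 4)/5) = 1.
  m_7 = 5*1 - 4 = 1, d_7 = (31 - 1^2)/5 = 30/5 = 6, a_7 = floor((5 + 1)/6) = 1.
  m_8 = 6*1 - 1 = 5, d_8 = (31 - 5^2)/6 = 6/6 = 1, a_8 = floor((5 + 5)/1) = 10.
  m_9 = 1*10 - 5 = 5, d_9 = (31 - 5^2)/1 = 6/1 = 6: (m_9, d_9) = (m_1, d_1) = (5, 6), so from here the quotients repeat a_1, ..., a_8; the period length is 8.
So sqrt(31) = [5; (1, 1, 3, 5, 3, 1, 1, 10)] with period length k = 8.
k is even, so the fundamental solution of x^2 - 31y^2 = 1 is (p_{k-1}, q_{k-1}) = (p_7, q_7); compute convergents through index 7.
Convergents (p_i = a_i*p_{i-1} + p_{i-2}, q_i = a_i*q_{i-1} + q_{i-2} with p_{-2}=0, p_{-1}=1, q_{-2}=1, q_{-1}=0):
  i=0: a_0=5, p_0 = 5*1 + 0 = 5, q_0 = 5*0 + 1 = 1.
  i=1: a_1=1, p_1 = 1*5 + 1 = 6, q_1 = 1*1 + 0 = 1.
  i=2: a_2=1, p_2 = 1*6 + 5 = 11, q_2 = 1*1 + 1 = 2.
  i=3: a_3=3, p_3 = 3*11 + 6 = 39, q_3 = 3*2 + 1 = 7.
  i=4: a_4=5, p_4 = 5*39 + 11 = 206, q_4 = 5*7 + 2 = 37.
  i=5: a_5=3, p_5 = 3*206 + 39 = 657, q_5 = 3*37 + 7 = 118.
  i=6: a_6=1, p_6 = 1*657 + 206 = 863, q_6 = 1*118 + 37 = 155.
  i=7: a_7=1, p_7 = 1*863 + 657 = 1520, q_7 = 1*155 + 118 = 273.
Check: 1520^2 - 31*273^2 = 2310400 - 2310399 = 1, so (x, y) = (1520, 273) solves the equation, and by the theorem it is the least positive solution.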